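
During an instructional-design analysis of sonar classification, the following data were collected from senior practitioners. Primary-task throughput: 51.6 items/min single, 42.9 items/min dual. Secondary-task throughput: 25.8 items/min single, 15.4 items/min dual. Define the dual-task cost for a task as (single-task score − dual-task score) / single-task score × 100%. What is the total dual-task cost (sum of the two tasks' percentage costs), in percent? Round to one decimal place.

57.2

Primary cost = (51.6 − 42.9) / 51.6 × 100% = 16.8605%.
Secondary cost = (25.8 − 15.4) / 25.8 × 100% = 40.3101%.
Total = 16.8605% + 40.3101% = 57.1706% ≈ 57.2%.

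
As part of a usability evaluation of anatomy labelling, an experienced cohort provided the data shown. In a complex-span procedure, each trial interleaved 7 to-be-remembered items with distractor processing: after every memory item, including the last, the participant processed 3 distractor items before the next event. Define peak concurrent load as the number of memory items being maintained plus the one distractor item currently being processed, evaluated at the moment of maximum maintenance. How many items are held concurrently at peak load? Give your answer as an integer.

8

Maintenance is greatest during the distractor(s) after memory item 7: all 7 memory items are being held.
One distractor item is concurrently being processed.
Peak concurrent load = 7 + 1 = 8 items.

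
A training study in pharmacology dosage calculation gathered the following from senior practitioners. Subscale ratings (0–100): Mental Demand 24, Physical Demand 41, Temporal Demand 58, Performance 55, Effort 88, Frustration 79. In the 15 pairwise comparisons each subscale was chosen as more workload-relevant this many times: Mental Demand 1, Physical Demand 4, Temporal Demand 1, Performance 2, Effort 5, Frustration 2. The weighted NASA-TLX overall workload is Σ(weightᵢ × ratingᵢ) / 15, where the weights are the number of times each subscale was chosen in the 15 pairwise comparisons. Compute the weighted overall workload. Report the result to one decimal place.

The tallies are the weights (they sum to 15).
Weighted sum = 1·24 + 4·41 + 1·58 + 2·55 + 5·88 + 2·79
            = 24 + 164 + 58 + 110 + 440 + 158 = 954.
Overall workload = 954 / 15 = 63.6000 ≈ 63.6.

63.6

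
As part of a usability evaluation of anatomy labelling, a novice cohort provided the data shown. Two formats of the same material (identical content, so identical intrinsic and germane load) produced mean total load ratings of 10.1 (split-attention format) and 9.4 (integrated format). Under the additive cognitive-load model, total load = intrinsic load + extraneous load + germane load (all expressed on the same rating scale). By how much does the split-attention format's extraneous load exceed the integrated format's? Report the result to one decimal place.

0.7

Intrinsic and germane load are equal across formats, so the difference in total load equals the difference in extraneous load.
Extraneous-load difference = 10.1 − 9.4 = 0.7.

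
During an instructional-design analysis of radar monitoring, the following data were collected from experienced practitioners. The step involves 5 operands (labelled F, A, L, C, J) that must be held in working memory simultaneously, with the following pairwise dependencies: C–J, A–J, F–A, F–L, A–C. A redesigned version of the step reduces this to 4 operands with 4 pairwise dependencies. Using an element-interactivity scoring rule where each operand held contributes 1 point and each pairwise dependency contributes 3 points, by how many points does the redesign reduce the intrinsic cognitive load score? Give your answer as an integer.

Original: 5 × 1 + 5 × 3 = 5 + 15 = 20.
Redesigned: 4 × 1 + 4 × 3 = 4 + 12 = 16.
Reduction = 20 − 16 = 4.

4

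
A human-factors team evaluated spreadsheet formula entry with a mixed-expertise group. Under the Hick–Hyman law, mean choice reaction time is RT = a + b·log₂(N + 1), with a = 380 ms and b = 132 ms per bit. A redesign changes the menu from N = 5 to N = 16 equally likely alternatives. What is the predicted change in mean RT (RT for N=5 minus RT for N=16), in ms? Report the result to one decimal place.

-198.3

RT(5) = 380 + 132·log₂(6) = 380 + 132·2.5850 = 721.2200 ms.
RT(16) = 380 + 132·log₂(17) = 380 + 132·4.0875 = 919.5500 ms.
Difference = 721.2200 − 919.5500 = -198.3300 ≈ -198.3 ms.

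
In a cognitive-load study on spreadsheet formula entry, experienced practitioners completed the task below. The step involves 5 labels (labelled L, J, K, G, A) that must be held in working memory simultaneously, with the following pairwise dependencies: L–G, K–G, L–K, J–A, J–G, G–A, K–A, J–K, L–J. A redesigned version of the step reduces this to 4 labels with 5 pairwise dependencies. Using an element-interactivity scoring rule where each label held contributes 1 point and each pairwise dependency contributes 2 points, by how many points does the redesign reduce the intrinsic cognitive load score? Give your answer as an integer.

9

Original: 5 × 1 + 9 × 2 = 5 + 18 = 23.
Redesigned: 4 × 1 + 5 × 2 = 4 + 10 = 14.
Reduction = 23 − 14 = 9.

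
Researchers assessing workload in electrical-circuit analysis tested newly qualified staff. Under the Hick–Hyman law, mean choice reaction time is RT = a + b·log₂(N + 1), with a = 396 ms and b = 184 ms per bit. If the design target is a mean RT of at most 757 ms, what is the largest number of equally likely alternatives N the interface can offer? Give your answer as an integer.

2

Set 396 + 184·log₂(N + 1) ≤ 757.
log₂(N + 1) ≤ (757 − 396) / 184 = 1.9620.
N + 1 ≤ 2^1.9620 = 3.8960.
N ≤ 2.8960, so the largest integer N is 2.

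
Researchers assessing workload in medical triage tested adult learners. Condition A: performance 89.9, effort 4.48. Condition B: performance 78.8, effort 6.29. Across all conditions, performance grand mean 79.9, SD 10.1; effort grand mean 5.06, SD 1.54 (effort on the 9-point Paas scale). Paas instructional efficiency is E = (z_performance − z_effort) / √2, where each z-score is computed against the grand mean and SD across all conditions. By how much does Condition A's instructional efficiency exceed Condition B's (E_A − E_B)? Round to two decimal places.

Condition A: z_P = (89.9 − 79.9)/10.1 = 0.9901; z_E = (4.48 − 5.06)/1.54 = -0.3766; E_A = (0.9901 − (-0.3766))/√2 = 0.9664.
Condition B: z_P = (78.8 − 79.9)/10.1 = -0.1089; z_E = (6.29 − 5.06)/1.54 = 0.7987; E_B = (-0.1089 − 0.7987)/√2 = -0.6418.
E_A − E_B = 0.9664 − (-0.6418) = 1.6082 ≈ 1.61.

1.61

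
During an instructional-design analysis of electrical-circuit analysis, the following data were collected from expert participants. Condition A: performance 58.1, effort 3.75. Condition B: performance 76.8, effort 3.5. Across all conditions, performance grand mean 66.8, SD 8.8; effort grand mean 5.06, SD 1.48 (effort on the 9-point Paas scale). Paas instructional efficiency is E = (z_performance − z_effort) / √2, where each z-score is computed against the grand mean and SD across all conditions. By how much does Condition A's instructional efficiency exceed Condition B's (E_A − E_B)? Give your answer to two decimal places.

Condition A: z_P = (58.1 − 66.8)/8.8 = -0.9886; z_E = (3.75 − 5.06)/1.48 = -0.8851; E_A = (-0.9886 − (-0.8851))/√2 = -0.0732.
Condition B: z_P = (76.8 − 66.8)/8.8 = 1.1364; z_E = (3.5 − 5.06)/1.48 = -1.0541; E_B = (1.1364 − (-1.0541))/√2 = 1.5489.
E_A − E_B = -0.0732 − 1.5489 = -1.6221 ≈ -1.62.

-1.62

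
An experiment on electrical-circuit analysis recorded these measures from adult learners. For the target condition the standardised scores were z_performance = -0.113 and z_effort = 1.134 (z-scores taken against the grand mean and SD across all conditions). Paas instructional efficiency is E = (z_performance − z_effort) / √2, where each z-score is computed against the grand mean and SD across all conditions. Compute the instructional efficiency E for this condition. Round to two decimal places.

-0.88

z_P − z_E = -0.113 − 1.134 = -1.2470.
E = -1.2470 / √2 = -1.2470 / 1.41421 = -0.8818 ≈ -0.88.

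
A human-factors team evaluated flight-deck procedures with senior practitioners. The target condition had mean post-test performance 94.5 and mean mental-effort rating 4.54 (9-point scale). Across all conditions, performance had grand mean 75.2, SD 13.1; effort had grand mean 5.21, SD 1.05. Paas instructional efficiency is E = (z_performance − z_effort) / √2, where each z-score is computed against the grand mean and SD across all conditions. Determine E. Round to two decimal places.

1.49

z_performance = (94.5 − 75.2) / 13.1 = 19.3000 / 13.1 = 1.4733.
z_effort = (4.54 − 5.21) / 1.05 = -0.6700 / 1.05 = -0.6381.
z_P − z_E = 1.4733 − (-0.6381) = 2.1114.
E = 2.1114 / √2 = 2.1114 / 1.41421 = 1.4930 ≈ 1.49.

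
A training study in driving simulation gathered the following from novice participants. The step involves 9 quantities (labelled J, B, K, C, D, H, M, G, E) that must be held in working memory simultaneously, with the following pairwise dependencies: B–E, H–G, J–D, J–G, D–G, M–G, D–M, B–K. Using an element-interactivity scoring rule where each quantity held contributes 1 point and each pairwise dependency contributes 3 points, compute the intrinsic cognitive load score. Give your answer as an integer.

33

Count of quantities held simultaneously: 9.
Count of pairwise dependencies listed: 8.
Element contribution: 9 × 1 = 9.
Interaction contribution: 8 × 3 = 24.
Intrinsic load = 9 + 24 = 33.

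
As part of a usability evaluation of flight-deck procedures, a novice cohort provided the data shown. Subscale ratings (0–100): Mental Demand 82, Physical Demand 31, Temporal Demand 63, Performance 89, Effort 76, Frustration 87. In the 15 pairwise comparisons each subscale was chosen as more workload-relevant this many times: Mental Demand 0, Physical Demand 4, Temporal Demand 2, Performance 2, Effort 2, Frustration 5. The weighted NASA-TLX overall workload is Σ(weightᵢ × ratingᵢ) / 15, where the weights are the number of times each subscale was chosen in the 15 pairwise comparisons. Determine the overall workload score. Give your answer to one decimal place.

67.7

The tallies are the weights (they sum to 15).
Weighted sum = 0·82 + 4·31 + 2·63 + 2·89 + 2·76 + 5·87
            = 0 + 124 + 126 + 178 + 152 + 435 = 1015.
Overall workload = 1015 / 15 = 67.6667 ≈ 67.7.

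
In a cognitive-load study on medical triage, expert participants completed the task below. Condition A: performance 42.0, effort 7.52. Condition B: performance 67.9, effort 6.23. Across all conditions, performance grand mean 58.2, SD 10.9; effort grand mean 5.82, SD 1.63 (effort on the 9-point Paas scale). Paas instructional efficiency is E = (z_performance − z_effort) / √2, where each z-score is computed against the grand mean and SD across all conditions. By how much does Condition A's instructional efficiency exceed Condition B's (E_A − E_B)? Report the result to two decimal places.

-2.24

Condition A: z_P = (42.0 − 58.2)/10.9 = -1.4862; z_E = (7.52 − 5.82)/1.63 = 1.0429; E_A = (-1.4862 − 1.0429)/√2 = -1.7883.
Condition B: z_P = (67.9 − 58.2)/10.9 = 0.8899; z_E = (6.23 − 5.82)/1.63 = 0.2515; E_B = (0.8899 − 0.2515)/√2 = 0.4514.
E_A − E_B = -1.7883 − 0.4514 = -2.2397 ≈ -2.24.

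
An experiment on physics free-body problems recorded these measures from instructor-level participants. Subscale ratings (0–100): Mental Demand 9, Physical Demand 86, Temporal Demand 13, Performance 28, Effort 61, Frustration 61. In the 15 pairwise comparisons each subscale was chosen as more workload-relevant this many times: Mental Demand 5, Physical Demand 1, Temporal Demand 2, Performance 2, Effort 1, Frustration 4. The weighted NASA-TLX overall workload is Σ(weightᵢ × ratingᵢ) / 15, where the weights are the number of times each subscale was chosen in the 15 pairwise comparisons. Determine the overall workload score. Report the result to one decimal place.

The tallies are the weights (they sum to 15).
Weighted sum = 5·9 + 1·86 + 2·13 + 2·28 + 1·61 + 4·61
            = 45 + 86 + 26 + 56 + 61 + 244 = 518.
Overall workload = 518 / 15 = 34.5333 ≈ 34.5.

34.5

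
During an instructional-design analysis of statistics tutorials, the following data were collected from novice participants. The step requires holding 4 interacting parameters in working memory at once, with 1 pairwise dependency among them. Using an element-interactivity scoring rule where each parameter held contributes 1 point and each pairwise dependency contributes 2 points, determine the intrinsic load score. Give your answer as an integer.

Element contribution: 4 × 1 = 4.
Interaction contribution: 1 × 2 = 2.
Intrinsic load = 4 + 2 = 6.

6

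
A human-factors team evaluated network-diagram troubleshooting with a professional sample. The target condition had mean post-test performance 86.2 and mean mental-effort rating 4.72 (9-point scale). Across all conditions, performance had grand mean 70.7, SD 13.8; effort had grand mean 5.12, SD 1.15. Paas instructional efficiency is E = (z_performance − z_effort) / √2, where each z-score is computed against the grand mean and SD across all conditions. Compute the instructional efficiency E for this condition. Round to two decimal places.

z_performance = (86.2 − 70.7) / 13.8 = 15.5000 / 13.8 = 1.1232.
z_effort = (4.72 − 5.12) / 1.15 = -0.4000 / 1.15 = -0.3478.
z_P − z_E = 1.1232 − (-0.3478) = 1.4710.
E = 1.4710 / √2 = 1.4710 / 1.41421 = 1.0402 ≈ 1.04.

1.04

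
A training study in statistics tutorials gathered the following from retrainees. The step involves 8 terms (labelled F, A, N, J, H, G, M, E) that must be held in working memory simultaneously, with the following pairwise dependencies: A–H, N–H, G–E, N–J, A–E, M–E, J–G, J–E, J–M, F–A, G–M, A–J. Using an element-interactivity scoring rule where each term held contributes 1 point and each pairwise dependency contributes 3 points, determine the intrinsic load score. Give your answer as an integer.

Count of terms held simultaneously: 8.
Count of pairwise dependencies listed: 12.
Element contribution: 8 × 1 = 8.
Interaction contribution: 12 × 3 = 36.
Intrinsic load = 8 + 36 = 44.

44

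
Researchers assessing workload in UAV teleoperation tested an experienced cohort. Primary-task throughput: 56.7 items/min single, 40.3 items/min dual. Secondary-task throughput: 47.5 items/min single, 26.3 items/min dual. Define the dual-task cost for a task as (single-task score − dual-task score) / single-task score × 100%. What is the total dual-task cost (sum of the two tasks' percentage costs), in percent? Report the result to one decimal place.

73.6

Primary cost = (56.7 − 40.3) / 56.7 × 100% = 28.9242%.
Secondary cost = (47.5 − 26.3) / 47.5 × 100% = 44.6316%.
Total = 28.9242% + 44.6316% = 73.5558% ≈ 73.6%.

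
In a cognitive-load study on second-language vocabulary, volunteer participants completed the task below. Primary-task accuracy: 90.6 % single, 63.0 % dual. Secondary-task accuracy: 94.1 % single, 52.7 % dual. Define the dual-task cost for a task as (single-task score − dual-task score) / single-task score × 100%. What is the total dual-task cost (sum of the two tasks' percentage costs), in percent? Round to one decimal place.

74.5

Primary cost = (90.6 − 63.0) / 90.6 × 100% = 30.4636%.
Secondary cost = (94.1 − 52.7) / 94.1 × 100% = 43.9957%.
Total = 30.4636% + 43.9957% = 74.4593% ≈ 74.5%.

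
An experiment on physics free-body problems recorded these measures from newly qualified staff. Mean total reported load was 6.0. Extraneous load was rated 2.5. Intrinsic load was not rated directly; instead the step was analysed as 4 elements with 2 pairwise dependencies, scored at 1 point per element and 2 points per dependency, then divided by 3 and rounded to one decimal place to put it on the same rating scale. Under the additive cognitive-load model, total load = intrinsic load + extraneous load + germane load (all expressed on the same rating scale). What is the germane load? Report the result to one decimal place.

Intrinsic (element-interactivity): (4 × 1 + 2 × 2) / 3 = 8 / 3 = 2.6667 → 2.7.
germane load = total − intrinsic − extraneous
             = 6.0 − 2.7 − 2.5 = 0.8.

0.8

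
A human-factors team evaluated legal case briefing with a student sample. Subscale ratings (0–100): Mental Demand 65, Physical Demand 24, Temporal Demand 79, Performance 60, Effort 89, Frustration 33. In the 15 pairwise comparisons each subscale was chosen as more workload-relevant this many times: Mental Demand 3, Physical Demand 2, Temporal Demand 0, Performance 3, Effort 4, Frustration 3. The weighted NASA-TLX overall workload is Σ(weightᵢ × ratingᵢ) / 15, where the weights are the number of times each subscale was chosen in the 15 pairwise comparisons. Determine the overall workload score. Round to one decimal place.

58.5

The tallies are the weights (they sum to 15).
Weighted sum = 3·65 + 2·24 + 0·79 + 3·60 + 4·89 + 3·33
            = 195 + 48 + 0 + 180 + 356 + 99 = 878.
Overall workload = 878 / 15 = 58.5333 ≈ 58.5.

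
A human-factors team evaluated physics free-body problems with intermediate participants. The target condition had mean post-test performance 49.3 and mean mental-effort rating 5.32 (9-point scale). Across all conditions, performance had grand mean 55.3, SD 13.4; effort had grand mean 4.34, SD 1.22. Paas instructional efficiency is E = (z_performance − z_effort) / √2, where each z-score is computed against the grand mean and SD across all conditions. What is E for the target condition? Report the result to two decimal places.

z_performance = (49.3 − 55.3) / 13.4 = -6.0000 / 13.4 = -0.4478.
z_effort = (5.32 − 4.34) / 1.22 = 0.9800 / 1.22 = 0.8033.
z_P − z_E = -0.4478 − 0.8033 = -1.2511.
E = -1.2511 / √2 = -1.2511 / 1.41421 = -0.8847 ≈ -0.88.

-0.88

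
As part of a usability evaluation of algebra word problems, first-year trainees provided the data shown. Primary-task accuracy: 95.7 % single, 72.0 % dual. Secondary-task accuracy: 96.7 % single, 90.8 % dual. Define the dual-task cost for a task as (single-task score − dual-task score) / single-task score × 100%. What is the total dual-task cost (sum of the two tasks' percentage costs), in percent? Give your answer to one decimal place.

30.9

Primary cost = (95.7 − 72.0) / 95.7 × 100% = 24.7649%.
Secondary cost = (96.7 − 90.8) / 96.7 × 100% = 6.1013%.
Total = 24.7649% + 6.1013% = 30.8662% ≈ 30.9%.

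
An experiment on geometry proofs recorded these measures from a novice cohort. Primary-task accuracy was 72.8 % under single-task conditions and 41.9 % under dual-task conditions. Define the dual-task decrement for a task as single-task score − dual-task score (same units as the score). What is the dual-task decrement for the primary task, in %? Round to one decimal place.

Decrement = 72.8 − 41.9 = 30.9000 % ≈ 30.9 %.

30.9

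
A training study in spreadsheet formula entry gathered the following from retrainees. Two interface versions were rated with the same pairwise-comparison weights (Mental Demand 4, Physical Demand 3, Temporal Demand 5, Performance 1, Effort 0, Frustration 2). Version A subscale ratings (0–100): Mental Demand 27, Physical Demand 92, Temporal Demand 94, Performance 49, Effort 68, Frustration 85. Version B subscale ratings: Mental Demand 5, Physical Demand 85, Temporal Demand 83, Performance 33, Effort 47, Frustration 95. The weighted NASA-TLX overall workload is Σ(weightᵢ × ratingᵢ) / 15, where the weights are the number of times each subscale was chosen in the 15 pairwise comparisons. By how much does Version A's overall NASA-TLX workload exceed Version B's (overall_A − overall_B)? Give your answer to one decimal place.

10.7

Version A weighted sum = 4·27 + 3·92 + 5·94 + 1·49 + 0·68 + 2·85 = 108 + 276 + 470 + 49 + 0 + 170 = 1073; overall_A = 1073/15 = 71.5333.
Version B weighted sum = 4·5 + 3·85 + 5·83 + 1·33 + 0·47 + 2·95 = 20 + 255 + 415 + 33 + 0 + 190 = 913; overall_B = 913/15 = 60.8667.
Difference = 71.5333 − 60.8667 = 10.6666 ≈ 10.7.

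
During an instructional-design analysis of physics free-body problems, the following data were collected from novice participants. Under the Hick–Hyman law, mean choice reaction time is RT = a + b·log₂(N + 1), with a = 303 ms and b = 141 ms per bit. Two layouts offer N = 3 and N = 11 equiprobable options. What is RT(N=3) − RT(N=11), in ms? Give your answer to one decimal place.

RT(3) = 303 + 141·log₂(4) = 303 + 141·2.0000 = 585.0000 ms.
RT(11) = 303 + 141·log₂(12) = 303 + 141·3.5850 = 808.4850 ms.
Difference = 585.0000 − 808.4850 = -223.4850 ≈ -223.5 ms.

-223.5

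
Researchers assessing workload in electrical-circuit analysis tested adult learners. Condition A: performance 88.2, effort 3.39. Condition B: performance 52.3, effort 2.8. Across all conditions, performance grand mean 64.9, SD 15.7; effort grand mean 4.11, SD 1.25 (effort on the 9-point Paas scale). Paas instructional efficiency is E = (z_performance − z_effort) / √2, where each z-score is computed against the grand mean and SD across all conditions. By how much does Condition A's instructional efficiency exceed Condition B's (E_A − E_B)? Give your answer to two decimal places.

1.28

Condition A: z_P = (88.2 − 64.9)/15.7 = 1.4841; z_E = (3.39 − 4.11)/1.25 = -0.5760; E_A = (1.4841 − (-0.5760))/√2 = 1.4567.
Condition B: z_P = (52.3 − 64.9)/15.7 = -0.8025; z_E = (2.8 − 4.11)/1.25 = -1.0480; E_B = (-0.8025 − (-1.0480))/√2 = 0.1736.
E_A − E_B = 1.4567 − 0.1736 = 1.2831 ≈ 1.28.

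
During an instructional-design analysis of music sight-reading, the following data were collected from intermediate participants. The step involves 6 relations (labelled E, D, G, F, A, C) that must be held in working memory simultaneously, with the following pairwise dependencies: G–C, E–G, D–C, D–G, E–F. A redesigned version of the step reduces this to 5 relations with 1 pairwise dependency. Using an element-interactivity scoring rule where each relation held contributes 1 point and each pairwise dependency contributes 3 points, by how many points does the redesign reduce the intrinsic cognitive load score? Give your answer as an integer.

Original: 6 × 1 + 5 × 3 = 6 + 15 = 21.
Redesigned: 5 × 1 + 1 × 3 = 5 + 3 = 8.
Reduction = 21 − 8 = 13.

13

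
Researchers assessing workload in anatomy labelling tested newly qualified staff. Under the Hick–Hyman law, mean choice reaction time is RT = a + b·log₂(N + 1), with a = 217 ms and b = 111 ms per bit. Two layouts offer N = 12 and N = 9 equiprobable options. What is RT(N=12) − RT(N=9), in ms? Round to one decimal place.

RT(12) = 217 + 111·log₂(13) = 217 + 111·3.7004 = 627.7444 ms.
RT(9) = 217 + 111·log₂(10) = 217 + 111·3.3219 = 585.7309 ms.
Difference = 627.7444 − 585.7309 = 42.0135 ≈ 42.0 ms.

42.0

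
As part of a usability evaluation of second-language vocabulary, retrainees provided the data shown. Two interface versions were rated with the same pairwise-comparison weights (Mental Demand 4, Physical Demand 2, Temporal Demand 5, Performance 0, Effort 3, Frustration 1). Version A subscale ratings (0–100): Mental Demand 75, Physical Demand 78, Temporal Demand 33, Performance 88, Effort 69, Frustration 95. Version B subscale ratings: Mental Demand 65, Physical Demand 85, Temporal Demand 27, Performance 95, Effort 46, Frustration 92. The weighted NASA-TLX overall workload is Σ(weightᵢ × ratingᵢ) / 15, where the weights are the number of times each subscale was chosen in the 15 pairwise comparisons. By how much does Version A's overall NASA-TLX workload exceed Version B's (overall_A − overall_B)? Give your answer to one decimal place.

8.5

Version A weighted sum = 4·75 + 2·78 + 5·33 + 0·88 + 3·69 + 1·95 = 300 + 156 + 165 + 0 + 207 + 95 = 923; overall_A = 923/15 = 61.5333.
Version B weighted sum = 4·65 + 2·85 + 5·27 + 0·95 + 3·46 + 1·92 = 260 + 170 + 135 + 0 + 138 + 92 = 795; overall_B = 795/15 = 53.0000.
Difference = 61.5333 − 53.0000 = 8.5333 ≈ 8.5.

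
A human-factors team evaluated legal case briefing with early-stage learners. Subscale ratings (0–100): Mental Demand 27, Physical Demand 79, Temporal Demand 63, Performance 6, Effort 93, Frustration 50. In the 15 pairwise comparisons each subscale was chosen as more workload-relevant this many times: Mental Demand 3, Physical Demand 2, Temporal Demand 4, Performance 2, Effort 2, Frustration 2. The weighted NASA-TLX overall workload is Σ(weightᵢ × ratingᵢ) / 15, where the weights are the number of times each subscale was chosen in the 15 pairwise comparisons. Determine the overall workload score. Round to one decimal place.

The tallies are the weights (they sum to 15).
Weighted sum = 3·27 + 2·79 + 4·63 + 2·6 + 2·93 + 2·50
            = 81 + 158 + 252 + 12 + 186 + 100 = 789.
Overall workload = 789 / 15 = 52.6000 ≈ 52.6.

52.6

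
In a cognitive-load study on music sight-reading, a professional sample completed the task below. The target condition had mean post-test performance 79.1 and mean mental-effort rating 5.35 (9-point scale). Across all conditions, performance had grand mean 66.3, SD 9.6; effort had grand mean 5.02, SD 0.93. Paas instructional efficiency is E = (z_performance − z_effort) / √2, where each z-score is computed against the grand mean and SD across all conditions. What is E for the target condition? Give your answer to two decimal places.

0.69

z_performance = (79.1 − 66.3) / 9.6 = 12.8000 / 9.6 = 1.3333.
z_effort = (5.35 − 5.02) / 0.93 = 0.3300 / 0.93 = 0.3548.
z_P − z_E = 1.3333 − 0.3548 = 0.9785.
E = 0.9785 / √2 = 0.9785 / 1.41421 = 0.6919 ≈ 0.69.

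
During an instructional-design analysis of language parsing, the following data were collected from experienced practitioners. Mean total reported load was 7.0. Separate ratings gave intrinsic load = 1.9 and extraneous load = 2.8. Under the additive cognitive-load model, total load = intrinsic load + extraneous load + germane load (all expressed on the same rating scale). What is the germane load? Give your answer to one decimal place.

2.3

germane load = total − intrinsic − extraneous
             = 7.0 − 1.9 − 2.8 = 2.3.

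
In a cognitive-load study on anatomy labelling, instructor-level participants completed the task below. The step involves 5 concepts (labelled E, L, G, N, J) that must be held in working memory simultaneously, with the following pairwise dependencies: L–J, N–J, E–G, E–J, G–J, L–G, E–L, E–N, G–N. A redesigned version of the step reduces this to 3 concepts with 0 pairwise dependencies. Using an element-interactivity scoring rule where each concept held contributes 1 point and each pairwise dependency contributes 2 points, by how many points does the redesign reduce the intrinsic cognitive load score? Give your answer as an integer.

20

Original: 5 × 1 + 9 × 2 = 5 + 18 = 23.
Redesigned: 3 × 1 + 0 × 2 = 3 + 0 = 3.
Reduction = 23 − 3 = 20.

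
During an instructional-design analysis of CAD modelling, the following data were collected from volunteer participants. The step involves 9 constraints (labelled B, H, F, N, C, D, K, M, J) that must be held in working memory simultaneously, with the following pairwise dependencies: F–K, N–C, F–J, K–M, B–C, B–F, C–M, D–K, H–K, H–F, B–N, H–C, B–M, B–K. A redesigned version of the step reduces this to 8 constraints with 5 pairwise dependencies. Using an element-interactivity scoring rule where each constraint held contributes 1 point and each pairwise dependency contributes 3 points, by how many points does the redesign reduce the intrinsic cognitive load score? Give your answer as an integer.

28

Original: 9 × 1 + 14 × 3 = 9 + 42 = 51.
Redesigned: 8 × 1 + 5 × 3 = 8 + 15 = 23.
Reduction = 51 − 23 = 28.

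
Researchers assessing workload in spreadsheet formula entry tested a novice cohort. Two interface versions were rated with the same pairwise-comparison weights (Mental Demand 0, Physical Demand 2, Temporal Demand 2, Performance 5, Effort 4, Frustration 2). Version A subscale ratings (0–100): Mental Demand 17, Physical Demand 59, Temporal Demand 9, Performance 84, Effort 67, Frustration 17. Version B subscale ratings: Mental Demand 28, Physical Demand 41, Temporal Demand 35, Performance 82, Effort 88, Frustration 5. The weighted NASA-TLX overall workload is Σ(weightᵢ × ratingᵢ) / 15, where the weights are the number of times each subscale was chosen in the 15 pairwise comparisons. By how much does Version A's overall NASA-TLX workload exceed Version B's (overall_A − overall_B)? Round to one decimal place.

-4.4

Version A weighted sum = 0·17 + 2·59 + 2·9 + 5·84 + 4·67 + 2·17 = 0 + 118 + 18 + 420 + 268 + 34 = 858; overall_A = 858/15 = 57.2000.
Version B weighted sum = 0·28 + 2·41 + 2·35 + 5·82 + 4·88 + 2·5 = 0 + 82 + 70 + 410 + 352 + 10 = 924; overall_B = 924/15 = 61.6000.
Difference = 57.2000 − 61.6000 = -4.4000 ≈ -4.4.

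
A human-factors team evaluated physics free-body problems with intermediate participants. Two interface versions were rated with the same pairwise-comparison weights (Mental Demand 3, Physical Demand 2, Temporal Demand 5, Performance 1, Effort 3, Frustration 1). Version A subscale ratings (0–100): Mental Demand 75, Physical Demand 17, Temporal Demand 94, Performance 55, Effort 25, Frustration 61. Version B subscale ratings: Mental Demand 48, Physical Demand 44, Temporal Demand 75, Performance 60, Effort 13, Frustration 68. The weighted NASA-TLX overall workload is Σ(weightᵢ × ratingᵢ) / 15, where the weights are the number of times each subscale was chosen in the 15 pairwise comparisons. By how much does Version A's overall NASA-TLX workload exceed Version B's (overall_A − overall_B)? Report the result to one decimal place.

Version A weighted sum = 3·75 + 2·17 + 5·94 + 1·55 + 3·25 + 1·61 = 225 + 34 + 470 + 55 + 75 + 61 = 920; overall_A = 920/15 = 61.3333.
Version B weighted sum = 3·48 + 2·44 + 5·75 + 1·60 + 3·13 + 1·68 = 144 + 88 + 375 + 60 + 39 + 68 = 774; overall_B = 774/15 = 51.6000.
Difference = 61.3333 − 51.6000 = 9.7333 ≈ 9.7.

9.7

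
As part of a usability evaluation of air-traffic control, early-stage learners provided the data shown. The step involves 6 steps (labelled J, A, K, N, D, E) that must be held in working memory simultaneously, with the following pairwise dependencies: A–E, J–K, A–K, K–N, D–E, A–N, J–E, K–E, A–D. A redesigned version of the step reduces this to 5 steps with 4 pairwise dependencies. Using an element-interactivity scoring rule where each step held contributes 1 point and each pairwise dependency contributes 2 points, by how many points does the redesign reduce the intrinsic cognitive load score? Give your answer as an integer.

Original: 6 × 1 + 9 × 2 = 6 + 18 = 24.
Redesigned: 5 × 1 + 4 × 2 = 5 + 8 = 13.
Reduction = 24 − 13 = 11.

11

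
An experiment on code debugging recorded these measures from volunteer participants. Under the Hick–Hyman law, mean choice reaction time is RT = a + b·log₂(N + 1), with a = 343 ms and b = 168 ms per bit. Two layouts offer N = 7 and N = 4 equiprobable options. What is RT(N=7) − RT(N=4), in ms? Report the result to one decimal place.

RT(7) = 343 + 168·log₂(8) = 343 + 168·3.0000 = 847.0000 ms.
RT(4) = 343 + 168·log₂(5) = 343 + 168·2.3219 = 733.0792 ms.
Difference = 847.0000 − 733.0792 = 113.9208 ≈ 113.9 ms.

113.9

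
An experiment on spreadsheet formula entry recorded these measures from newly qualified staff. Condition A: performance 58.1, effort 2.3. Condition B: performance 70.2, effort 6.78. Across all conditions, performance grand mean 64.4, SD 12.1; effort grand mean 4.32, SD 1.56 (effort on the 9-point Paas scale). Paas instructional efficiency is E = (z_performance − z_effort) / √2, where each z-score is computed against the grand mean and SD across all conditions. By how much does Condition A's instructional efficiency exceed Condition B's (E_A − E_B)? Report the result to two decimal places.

Condition A: z_P = (58.1 − 64.4)/12.1 = -0.5207; z_E = (2.3 − 4.32)/1.56 = -1.2949; E_A = (-0.5207 − (-1.2949))/√2 = 0.5474.
Condition B: z_P = (70.2 − 64.4)/12.1 = 0.4793; z_E = (6.78 − 4.32)/1.56 = 1.5769; E_B = (0.4793 − 1.5769)/√2 = -0.7761.
E_A − E_B = 0.5474 − (-0.7761) = 1.3235 ≈ 1.32.

1.32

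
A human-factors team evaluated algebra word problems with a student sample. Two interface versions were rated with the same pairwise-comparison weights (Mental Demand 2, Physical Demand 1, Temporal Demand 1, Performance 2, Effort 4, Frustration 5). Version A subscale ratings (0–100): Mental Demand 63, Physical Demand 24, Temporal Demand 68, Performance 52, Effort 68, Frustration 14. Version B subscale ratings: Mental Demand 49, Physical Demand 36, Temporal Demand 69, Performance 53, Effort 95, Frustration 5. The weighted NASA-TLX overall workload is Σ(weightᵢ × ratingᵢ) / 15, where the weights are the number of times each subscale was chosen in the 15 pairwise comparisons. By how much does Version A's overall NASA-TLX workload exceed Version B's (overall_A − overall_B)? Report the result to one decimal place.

Version A weighted sum = 2·63 + 1·24 + 1·68 + 2·52 + 4·68 + 5·14 = 126 + 24 + 68 + 104 + 272 + 70 = 664; overall_A = 664/15 = 44.2667.
Version B weighted sum = 2·49 + 1·36 + 1·69 + 2·53 + 4·95 + 5·5 = 98 + 36 + 69 + 106 + 380 + 25 = 714; overall_B = 714/15 = 47.6000.
Difference = 44.2667 − 47.6000 = -3.3333 ≈ -3.3.

-3.3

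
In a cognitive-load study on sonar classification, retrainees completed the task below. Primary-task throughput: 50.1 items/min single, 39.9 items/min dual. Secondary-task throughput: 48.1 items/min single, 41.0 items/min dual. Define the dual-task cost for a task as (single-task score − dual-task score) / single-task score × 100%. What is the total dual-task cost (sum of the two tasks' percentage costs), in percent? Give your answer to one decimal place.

Primary cost = (50.1 − 39.9) / 50.1 × 100% = 20.3593%.
Secondary cost = (48.1 − 41.0) / 48.1 × 100% = 14.7609%.
Total = 20.3593% + 14.7609% = 35.1202% ≈ 35.1%.

35.1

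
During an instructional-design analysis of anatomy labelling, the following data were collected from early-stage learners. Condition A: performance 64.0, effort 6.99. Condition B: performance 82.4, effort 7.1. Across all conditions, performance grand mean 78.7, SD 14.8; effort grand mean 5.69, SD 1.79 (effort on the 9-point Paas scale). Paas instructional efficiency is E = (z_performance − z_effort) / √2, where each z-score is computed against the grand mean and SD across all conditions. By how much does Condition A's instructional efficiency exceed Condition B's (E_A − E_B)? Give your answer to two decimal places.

Condition A: z_P = (64.0 − 78.7)/14.8 = -0.9932; z_E = (6.99 − 5.69)/1.79 = 0.7263; E_A = (-0.9932 − 0.7263)/√2 = -1.2159.
Condition B: z_P = (82.4 − 78.7)/14.8 = 0.2500; z_E = (7.1 − 5.69)/1.79 = 0.7877; E_B = (0.2500 − 0.7877)/√2 = -0.3802.
E_A − E_B = -1.2159 − (-0.3802) = -0.8357 ≈ -0.84.

-0.84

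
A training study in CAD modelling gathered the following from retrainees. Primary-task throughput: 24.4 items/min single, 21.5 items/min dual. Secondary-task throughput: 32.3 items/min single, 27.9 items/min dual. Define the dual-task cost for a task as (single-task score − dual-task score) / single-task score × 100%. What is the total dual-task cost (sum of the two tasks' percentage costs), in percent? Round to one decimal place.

25.5

Primary cost = (24.4 − 21.5) / 24.4 × 100% = 11.8852%.
Secondary cost = (32.3 − 27.9) / 32.3 × 100% = 13.6223%.
Total = 11.8852% + 13.6223% = 25.5075% ≈ 25.5%.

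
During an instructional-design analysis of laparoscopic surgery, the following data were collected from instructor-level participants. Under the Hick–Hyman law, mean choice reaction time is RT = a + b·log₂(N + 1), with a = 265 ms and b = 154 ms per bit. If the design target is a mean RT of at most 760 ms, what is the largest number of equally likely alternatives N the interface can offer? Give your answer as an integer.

Set 265 + 154·log₂(N + 1) ≤ 760.
log₂(N + 1) ≤ (760 − 265) / 154 = 3.2143.
N + 1 ≤ 2^3.2143 = 9.2811.
N ≤ 8.2811, so the largest integer N is 8.

8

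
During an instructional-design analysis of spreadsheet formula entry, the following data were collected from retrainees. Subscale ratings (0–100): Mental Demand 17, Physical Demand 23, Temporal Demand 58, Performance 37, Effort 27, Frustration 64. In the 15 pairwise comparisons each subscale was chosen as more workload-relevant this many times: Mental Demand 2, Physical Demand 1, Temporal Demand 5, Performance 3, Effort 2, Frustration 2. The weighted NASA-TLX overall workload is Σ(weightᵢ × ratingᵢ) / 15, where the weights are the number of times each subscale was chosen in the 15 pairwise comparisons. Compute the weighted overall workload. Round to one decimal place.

The tallies are the weights (they sum to 15).
Weighted sum = 2·17 + 1·23 + 5·58 + 3·37 + 2·27 + 2·64
            = 34 + 23 + 290 + 111 + 54 + 128 = 640.
Overall workload = 640 / 15 = 42.6667 ≈ 42.7.

42.7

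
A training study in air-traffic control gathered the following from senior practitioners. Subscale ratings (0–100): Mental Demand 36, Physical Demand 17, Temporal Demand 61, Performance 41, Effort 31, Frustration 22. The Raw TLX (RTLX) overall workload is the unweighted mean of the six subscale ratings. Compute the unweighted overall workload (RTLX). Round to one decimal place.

Sum of ratings = 36 + 17 + 61 + 41 + 31 + 22 = 208.
RTLX = 208 / 6 = 34.6667 ≈ 34.7.

34.7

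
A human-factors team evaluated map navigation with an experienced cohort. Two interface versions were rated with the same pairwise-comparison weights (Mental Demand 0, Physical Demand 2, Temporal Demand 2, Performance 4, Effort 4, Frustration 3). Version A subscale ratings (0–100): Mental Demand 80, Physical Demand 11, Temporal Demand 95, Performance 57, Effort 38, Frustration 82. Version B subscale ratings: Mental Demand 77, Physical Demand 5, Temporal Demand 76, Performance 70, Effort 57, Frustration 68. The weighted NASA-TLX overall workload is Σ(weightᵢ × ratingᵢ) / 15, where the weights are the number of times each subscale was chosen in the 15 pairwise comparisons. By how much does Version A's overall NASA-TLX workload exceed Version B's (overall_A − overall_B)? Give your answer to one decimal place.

Version A weighted sum = 0·80 + 2·11 + 2·95 + 4·57 + 4·38 + 3·82 = 0 + 22 + 190 + 228 + 152 + 246 = 838; overall_A = 838/15 = 55.8667.
Version B weighted sum = 0·77 + 2·5 + 2·76 + 4·70 + 4·57 + 3·68 = 0 + 10 + 152 + 280 + 228 + 204 = 874; overall_B = 874/15 = 58.2667.
Difference = 55.8667 − 58.2667 = -2.4000 ≈ -2.4.

-2.4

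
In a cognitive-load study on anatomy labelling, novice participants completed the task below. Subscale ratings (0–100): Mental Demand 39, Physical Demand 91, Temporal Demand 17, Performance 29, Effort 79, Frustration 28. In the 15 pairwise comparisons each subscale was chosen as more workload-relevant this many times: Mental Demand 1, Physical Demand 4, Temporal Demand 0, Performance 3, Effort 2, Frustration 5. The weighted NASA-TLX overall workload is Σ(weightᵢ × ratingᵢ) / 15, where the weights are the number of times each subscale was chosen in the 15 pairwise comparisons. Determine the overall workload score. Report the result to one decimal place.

The tallies are the weights (they sum to 15).
Weighted sum = 1·39 + 4·91 + 0·17 + 3·29 + 2·79 + 5·28
            = 39 + 364 + 0 + 87 + 158 + 140 = 788.
Overall workload = 788 / 15 = 52.5333 ≈ 52.5.

52.5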